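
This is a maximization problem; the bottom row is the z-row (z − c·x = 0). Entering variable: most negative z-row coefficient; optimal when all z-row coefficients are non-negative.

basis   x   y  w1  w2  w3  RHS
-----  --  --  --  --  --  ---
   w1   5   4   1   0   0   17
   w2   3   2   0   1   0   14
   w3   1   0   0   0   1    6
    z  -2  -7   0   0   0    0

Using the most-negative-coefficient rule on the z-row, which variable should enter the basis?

Negative z-row entries: x: -2, y: -7.
The most negative is -7 in column y, so y enters.

y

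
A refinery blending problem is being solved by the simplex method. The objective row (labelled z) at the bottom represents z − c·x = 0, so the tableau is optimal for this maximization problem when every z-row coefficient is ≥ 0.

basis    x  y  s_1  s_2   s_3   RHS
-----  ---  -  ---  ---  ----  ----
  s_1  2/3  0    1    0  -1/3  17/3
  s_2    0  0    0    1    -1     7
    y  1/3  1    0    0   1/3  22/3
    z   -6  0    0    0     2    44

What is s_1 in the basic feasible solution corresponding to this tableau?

s_1 is basic (row 1); its value is the RHS of that row, 17/3.

17/3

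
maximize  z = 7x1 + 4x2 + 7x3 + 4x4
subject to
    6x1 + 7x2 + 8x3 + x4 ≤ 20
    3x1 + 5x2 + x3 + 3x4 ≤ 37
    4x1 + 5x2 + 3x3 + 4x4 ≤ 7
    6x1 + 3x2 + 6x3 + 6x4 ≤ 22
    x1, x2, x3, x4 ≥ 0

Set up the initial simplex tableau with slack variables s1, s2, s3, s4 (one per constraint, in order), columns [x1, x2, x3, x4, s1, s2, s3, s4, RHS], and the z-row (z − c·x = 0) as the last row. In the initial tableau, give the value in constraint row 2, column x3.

1

Constraint 2 has coefficient 1 on x3.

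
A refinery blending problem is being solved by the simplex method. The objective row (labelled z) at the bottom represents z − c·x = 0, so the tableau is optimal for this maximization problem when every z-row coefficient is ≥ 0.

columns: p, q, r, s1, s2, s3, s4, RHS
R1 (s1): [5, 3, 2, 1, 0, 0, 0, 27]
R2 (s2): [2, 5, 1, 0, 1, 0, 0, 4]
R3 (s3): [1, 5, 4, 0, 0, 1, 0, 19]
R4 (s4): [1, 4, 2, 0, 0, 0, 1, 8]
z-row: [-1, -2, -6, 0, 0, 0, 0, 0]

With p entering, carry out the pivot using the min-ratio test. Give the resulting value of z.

2

Ratio test on column p — row 1: 27/5 = 27/5; row 2: 4/2 = 2; row 3: 19/1 = 19; row 4: 8/1 = 8. Minimum is 2 at row 2 (s2 leaves); pivot element 2.
Pivot on row 2; the z-row RHS becomes 0 − (-1)·2 = 2.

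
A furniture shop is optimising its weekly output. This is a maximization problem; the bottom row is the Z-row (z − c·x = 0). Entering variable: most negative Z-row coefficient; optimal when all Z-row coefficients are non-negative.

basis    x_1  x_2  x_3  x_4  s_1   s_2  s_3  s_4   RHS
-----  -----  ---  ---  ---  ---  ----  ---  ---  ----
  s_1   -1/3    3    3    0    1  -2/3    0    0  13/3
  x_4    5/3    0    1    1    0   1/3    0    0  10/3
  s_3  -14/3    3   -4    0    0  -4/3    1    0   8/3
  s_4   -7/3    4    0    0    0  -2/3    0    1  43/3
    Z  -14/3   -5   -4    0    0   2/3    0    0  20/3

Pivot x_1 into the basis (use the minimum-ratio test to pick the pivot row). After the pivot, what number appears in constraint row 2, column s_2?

1/5

Ratio test on column x_1 — row 1: entry -1/3 ≤ 0; row 2: (10/3)/(5/3) = 2; row 3: entry -14/3 ≤ 0; row 4: entry -7/3 ≤ 0. Minimum is 2 at row 2 (x_4 leaves); pivot element 5/3.
Divide row 2 by 5/3; eliminate column x_1 from the other rows.
In the new row 2, the s_2 entry is the old entry divided by the pivot: (1/3)/(5/3) = 1/5.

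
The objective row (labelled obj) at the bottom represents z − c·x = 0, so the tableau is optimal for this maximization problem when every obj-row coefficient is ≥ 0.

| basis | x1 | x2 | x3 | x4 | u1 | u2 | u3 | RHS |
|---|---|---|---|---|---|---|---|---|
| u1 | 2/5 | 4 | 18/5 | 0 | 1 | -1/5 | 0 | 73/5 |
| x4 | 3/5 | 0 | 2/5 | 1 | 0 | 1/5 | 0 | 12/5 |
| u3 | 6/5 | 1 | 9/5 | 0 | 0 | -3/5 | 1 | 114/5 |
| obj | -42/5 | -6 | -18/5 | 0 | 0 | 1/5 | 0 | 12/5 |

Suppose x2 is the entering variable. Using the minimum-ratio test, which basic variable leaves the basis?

u1

Column x2 entries and ratios — u1: (73/5)/4 = 73/20; x4: 0 ≤ 0, skip; u3: (114/5)/1 = 114/5.
Smallest ratio is 73/20 in the row of u1, so u1 leaves.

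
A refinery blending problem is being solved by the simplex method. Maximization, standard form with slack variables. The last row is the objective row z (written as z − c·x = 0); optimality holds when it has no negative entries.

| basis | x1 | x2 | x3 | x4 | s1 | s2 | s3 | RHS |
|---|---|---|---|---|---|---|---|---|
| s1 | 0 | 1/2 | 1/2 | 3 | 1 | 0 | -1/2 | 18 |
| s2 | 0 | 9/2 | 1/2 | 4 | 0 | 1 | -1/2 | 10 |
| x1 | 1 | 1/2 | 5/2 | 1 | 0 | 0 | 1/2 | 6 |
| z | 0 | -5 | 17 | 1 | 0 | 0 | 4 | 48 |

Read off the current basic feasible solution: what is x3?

x3 is not in the basis, so in the current basic feasible solution x3 = 0.

0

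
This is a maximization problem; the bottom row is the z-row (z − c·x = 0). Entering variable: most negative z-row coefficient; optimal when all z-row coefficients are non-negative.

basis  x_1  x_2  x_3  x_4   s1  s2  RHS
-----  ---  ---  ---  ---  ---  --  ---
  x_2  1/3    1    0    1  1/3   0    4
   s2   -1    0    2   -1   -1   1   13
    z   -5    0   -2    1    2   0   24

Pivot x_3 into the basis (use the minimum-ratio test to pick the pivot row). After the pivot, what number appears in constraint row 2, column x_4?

-1/2

Ratio test on column x_3 — row 1: entry 0 ≤ 0; row 2: 13/2 = 13/2. Minimum is 13/2 at row 2 (s2 leaves); pivot element 2.
Divide row 2 by 2; eliminate column x_3 from the other rows.
In the new row 2, the x_4 entry is the old entry divided by the pivot: (-1)/2 = -1/2.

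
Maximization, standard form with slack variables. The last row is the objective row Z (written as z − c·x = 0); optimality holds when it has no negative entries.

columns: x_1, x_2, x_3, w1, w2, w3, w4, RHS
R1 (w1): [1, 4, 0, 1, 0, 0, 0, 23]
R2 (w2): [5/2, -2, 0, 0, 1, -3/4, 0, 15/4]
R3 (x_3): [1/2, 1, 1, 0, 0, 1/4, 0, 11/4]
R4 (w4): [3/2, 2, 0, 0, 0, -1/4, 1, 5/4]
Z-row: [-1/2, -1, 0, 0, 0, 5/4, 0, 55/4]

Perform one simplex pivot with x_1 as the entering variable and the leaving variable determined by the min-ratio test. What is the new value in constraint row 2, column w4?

Ratio test on column x_1 — row 1: 23/1 = 23; row 2: (15/4)/(5/2) = 3/2; row 3: (11/4)/(1/2) = 11/2; row 4: (5/4)/(3/2) = 5/6. Minimum is 5/6 at row 4 (w4 leaves); pivot element 3/2.
Divide row 4 by 3/2; eliminate column x_1 from the other rows.
Row 2 update in column w4: 0 − (5/2)·(2/3) = -5/3.

-5/3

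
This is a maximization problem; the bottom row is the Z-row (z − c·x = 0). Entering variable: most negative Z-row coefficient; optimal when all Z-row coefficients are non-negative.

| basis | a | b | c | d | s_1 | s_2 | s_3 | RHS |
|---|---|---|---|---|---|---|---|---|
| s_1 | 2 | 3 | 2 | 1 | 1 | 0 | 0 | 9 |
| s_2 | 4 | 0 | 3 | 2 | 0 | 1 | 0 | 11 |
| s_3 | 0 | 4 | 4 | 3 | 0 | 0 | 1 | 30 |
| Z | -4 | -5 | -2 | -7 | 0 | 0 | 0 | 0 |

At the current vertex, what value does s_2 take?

11

s_2 is basic (row 2); its value is the RHS of that row, 11.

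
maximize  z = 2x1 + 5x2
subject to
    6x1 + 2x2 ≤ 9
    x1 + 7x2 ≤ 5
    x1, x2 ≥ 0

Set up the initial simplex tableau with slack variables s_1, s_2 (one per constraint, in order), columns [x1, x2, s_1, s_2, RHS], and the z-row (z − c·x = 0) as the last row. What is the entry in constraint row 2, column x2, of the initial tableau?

Constraint 2 has coefficient 7 on x2.

7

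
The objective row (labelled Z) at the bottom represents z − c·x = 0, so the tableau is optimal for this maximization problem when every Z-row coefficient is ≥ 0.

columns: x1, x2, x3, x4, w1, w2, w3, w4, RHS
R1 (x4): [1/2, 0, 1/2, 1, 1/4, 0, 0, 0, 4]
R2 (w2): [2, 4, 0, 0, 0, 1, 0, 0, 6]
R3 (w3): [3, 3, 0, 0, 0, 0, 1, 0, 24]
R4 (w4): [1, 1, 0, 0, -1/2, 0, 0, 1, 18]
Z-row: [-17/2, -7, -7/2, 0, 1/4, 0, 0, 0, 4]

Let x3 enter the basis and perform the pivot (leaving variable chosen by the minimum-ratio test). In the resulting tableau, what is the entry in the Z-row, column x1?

Ratio test on column x3 — row 1: 4/(1/2) = 8; row 2: entry 0 ≤ 0; row 3: entry 0 ≤ 0; row 4: entry 0 ≤ 0. Minimum is 8 at row 1 (x4 leaves); pivot element 1/2.
Divide row 1 by 1/2; eliminate column x3 from the other rows.
Z-row update in column x1: -17/2 − (-7/2)·1 = -5.

-5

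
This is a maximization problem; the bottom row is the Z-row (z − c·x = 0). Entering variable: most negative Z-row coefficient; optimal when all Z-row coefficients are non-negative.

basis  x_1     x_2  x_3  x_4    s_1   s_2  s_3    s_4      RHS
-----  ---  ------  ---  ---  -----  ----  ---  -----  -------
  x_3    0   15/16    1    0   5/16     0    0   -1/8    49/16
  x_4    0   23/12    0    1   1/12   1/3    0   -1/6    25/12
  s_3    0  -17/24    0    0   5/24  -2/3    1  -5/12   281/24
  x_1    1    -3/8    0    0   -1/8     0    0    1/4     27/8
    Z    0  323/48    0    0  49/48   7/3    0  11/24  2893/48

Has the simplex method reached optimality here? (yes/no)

yes

Every Z-row coefficient is ≥ 0, so the tableau is optimal.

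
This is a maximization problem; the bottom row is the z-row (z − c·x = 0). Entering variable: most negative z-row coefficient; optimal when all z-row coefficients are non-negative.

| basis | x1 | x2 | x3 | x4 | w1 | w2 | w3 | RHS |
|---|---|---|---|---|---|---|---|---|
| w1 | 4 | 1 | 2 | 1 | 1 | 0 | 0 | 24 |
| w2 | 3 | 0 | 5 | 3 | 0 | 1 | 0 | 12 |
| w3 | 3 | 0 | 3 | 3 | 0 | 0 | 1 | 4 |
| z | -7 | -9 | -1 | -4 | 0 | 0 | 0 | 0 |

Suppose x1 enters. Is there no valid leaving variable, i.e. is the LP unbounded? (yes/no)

no

Column x1 has positive entries in row(s) 1, 2, 3, so the ratio test bounds it — not unbounded.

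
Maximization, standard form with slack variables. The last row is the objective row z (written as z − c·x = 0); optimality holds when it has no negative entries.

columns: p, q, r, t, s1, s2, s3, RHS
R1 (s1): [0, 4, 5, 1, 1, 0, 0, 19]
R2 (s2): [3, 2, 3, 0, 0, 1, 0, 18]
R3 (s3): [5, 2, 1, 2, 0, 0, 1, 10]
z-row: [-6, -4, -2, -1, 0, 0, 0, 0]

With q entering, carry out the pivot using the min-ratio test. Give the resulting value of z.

Ratio test on column q — row 1: 19/4 = 19/4; row 2: 18/2 = 9; row 3: 10/2 = 5. Minimum is 19/4 at row 1 (s1 leaves); pivot element 4.
Pivot on row 1; the z-row RHS becomes 0 − (-4)·(19/4) = 19.

19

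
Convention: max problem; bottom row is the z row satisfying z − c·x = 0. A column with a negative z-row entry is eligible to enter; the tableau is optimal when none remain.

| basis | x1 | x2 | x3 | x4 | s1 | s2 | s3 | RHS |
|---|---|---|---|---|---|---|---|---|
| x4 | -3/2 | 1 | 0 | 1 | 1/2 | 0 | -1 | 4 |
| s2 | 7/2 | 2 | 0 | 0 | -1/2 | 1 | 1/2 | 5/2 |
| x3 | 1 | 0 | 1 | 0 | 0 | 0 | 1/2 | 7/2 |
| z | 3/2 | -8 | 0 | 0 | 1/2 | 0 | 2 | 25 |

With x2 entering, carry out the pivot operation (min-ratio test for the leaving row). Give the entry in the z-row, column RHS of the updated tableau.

Ratio test on column x2 — row 1: 4/1 = 4; row 2: (5/2)/2 = 5/4; row 3: entry 0 ≤ 0. Minimum is 5/4 at row 2 (s2 leaves); pivot element 2.
Divide row 2 by 2; eliminate column x2 from the other rows.
z-row update in column RHS: 25 − (-8)·(5/4) = 35.

35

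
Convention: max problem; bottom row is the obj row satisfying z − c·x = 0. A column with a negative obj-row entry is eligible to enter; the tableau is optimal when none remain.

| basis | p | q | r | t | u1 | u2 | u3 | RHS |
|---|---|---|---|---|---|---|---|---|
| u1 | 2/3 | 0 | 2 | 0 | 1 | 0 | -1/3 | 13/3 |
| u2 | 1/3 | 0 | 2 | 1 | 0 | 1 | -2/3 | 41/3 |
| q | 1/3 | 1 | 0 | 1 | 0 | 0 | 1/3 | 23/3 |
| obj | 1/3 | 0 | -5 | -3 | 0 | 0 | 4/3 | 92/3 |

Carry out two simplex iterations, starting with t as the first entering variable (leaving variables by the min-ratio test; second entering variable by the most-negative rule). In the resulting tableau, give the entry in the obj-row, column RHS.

129/2

Ratio test on column t — row 1: entry 0 ≤ 0; row 2: (41/3)/1 = 41/3; row 3: (23/3)/1 = 23/3. Minimum is 23/3 at row 3 (q leaves); pivot element 1.
Divide row 3 by 1; eliminate column t from the other rows.
Second iteration: most negative obj-row entry is -5 in column r, so r enters.
Ratio test on column r — row 1: (13/3)/2 = 13/6; row 2: 6/2 = 3; row 3: entry 0 ≤ 0. Minimum is 13/6 at row 1 (u1 leaves); pivot element 2.
Divide row 1 by 2; eliminate column r from the other rows.
After both pivots, the entry at the obj-row, column RHS is 129/2.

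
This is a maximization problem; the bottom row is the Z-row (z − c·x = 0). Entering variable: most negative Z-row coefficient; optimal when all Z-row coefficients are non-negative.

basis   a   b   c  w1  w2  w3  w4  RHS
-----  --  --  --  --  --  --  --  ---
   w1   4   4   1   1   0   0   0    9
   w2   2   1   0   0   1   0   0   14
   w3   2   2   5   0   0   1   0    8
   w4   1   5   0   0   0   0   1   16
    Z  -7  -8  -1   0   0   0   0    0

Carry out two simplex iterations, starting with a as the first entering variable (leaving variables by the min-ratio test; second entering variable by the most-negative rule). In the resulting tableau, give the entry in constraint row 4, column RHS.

19/4

Ratio test on column a — row 1: 9/4 = 9/4; row 2: 14/2 = 7; row 3: 8/2 = 4; row 4: 16/1 = 16. Minimum is 9/4 at row 1 (w1 leaves); pivot element 4.
Divide row 1 by 4; eliminate column a from the other rows.
Second iteration: most negative Z-row entry is -1 in column b, so b enters.
Ratio test on column b — row 1: (9/4)/1 = 9/4; row 2: entry -1 ≤ 0; row 3: entry 0 ≤ 0; row 4: (55/4)/4 = 55/16. Minimum is 9/4 at row 1 (a leaves); pivot element 1.
Divide row 1 by 1; eliminate column b from the other rows.
After both pivots, the entry at constraint row 4, column RHS is 19/4.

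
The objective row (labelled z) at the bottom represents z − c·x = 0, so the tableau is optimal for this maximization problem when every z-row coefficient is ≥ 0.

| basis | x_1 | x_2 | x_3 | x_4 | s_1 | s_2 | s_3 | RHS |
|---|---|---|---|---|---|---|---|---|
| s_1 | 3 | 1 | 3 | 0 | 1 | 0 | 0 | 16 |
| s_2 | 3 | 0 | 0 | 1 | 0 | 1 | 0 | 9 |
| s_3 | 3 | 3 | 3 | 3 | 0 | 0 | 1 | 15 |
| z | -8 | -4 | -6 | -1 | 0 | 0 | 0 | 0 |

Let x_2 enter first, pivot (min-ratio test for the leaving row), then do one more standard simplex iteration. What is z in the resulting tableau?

32

Ratio test on column x_2 — row 1: 16/1 = 16; row 2: entry 0 ≤ 0; row 3: 15/3 = 5. Minimum is 5 at row 3 (s_3 leaves); pivot element 3.
Pivot on row 3; the z-row RHS becomes 0 − (-4)·5 = 20.
Next entering variable (most negative z-row entry -4): x_1.
Ratio test on column x_1 — row 1: 11/2 = 11/2; row 2: 9/3 = 3; row 3: 5/1 = 5. Minimum is 3 at row 2 (s_2 leaves); pivot element 3.
After the second pivot the z-row RHS is 20 − (-4)·3 = 32.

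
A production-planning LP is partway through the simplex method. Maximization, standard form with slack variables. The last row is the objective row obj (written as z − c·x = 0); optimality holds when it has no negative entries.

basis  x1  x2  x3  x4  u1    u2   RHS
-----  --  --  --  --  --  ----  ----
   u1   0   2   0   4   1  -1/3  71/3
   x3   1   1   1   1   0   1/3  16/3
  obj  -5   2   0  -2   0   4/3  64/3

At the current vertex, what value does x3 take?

16/3

x3 is basic (row 2); its value is the RHS of that row, 16/3.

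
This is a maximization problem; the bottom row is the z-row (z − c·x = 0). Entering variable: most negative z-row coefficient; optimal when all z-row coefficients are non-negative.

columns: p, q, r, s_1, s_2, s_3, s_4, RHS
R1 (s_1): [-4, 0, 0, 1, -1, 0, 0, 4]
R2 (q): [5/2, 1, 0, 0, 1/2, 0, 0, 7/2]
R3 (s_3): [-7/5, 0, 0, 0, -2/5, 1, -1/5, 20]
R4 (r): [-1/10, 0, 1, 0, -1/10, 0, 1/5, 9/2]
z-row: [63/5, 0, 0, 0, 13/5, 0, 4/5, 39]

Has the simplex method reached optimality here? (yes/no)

yes

Every z-row coefficient is ≥ 0, so the tableau is optimal.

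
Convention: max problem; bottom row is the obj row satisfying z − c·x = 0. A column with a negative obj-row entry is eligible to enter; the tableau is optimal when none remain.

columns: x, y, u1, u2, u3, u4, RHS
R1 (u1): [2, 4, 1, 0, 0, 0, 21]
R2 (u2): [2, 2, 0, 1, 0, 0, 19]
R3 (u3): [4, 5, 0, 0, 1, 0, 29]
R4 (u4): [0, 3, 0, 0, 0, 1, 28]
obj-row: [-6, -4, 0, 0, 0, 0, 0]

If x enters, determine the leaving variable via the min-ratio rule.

u3

Column x entries and ratios — u1: 21/2 = 21/2; u2: 19/2 = 19/2; u3: 29/4 = 29/4; u4: 0 ≤ 0, skip.
Smallest ratio is 29/4 in the row of u3, so u3 leaves.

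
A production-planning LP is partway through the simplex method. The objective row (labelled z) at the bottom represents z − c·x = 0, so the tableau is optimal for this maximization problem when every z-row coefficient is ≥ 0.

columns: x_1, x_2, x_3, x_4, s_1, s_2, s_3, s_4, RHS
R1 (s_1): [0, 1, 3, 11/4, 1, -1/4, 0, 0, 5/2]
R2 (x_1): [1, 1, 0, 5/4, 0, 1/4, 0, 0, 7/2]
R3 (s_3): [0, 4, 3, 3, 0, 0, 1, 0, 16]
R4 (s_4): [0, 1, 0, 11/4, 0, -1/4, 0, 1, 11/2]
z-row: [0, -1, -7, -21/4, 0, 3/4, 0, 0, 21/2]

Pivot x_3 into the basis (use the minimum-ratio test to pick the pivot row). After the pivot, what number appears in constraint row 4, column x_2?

Ratio test on column x_3 — row 1: (5/2)/3 = 5/6; row 2: entry 0 ≤ 0; row 3: 16/3 = 16/3; row 4: entry 0 ≤ 0. Minimum is 5/6 at row 1 (s_1 leaves); pivot element 3.
Divide row 1 by 3; eliminate column x_3 from the other rows.
Row 4 update in column x_2: 1 − 0·(1/3) = 1.

1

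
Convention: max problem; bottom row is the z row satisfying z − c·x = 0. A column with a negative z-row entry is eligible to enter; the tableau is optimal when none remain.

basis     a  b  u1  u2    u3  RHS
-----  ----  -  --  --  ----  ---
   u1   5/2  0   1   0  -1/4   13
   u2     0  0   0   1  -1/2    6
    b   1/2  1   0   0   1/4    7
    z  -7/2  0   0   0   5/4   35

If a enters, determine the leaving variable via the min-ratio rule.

Column a entries and ratios — u1: 13/(5/2) = 26/5; u2: 0 ≤ 0, skip; b: 7/(1/2) = 14.
Smallest ratio is 26/5 in the row of u1, so u1 leaves.

u1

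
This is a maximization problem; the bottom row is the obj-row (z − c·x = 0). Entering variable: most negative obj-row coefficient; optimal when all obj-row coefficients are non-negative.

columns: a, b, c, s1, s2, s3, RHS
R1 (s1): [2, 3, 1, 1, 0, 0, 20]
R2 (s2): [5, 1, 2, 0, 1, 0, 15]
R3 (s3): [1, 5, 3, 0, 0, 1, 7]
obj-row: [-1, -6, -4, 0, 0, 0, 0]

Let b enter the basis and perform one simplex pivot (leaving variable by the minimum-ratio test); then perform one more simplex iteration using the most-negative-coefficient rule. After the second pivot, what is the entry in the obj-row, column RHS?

Ratio test on column b — row 1: 20/3 = 20/3; row 2: 15/1 = 15; row 3: 7/5 = 7/5. Minimum is 7/5 at row 3 (s3 leaves); pivot element 5.
Divide row 3 by 5; eliminate column b from the other rows.
Second iteration: most negative obj-row entry is -2/5 in column c, so c enters.
Ratio test on column c — row 1: entry -4/5 ≤ 0; row 2: (68/5)/(7/5) = 68/7; row 3: (7/5)/(3/5) = 7/3. Minimum is 7/3 at row 3 (b leaves); pivot element 3/5.
Divide row 3 by 3/5; eliminate column c from the other rows.
After both pivots, the entry at the obj-row, column RHS is 28/3.

28/3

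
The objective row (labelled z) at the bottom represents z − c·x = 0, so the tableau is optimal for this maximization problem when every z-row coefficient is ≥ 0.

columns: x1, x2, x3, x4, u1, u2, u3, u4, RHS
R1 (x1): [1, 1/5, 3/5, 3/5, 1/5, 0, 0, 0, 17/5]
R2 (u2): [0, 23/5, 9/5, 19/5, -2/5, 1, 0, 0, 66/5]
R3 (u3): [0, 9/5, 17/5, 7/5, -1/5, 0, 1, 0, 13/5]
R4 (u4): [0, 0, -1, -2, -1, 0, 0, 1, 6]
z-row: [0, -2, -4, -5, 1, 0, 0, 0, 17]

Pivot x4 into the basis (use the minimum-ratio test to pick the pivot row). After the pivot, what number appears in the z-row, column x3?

Ratio test on column x4 — row 1: (17/5)/(3/5) = 17/3; row 2: (66/5)/(19/5) = 66/19; row 3: (13/5)/(7/5) = 13/7; row 4: entry -2 ≤ 0. Minimum is 13/7 at row 3 (u3 leaves); pivot element 7/5.
Divide row 3 by 7/5; eliminate column x4 from the other rows.
z-row update in column x3: -4 − (-5)·(17/7) = 57/7.

57/7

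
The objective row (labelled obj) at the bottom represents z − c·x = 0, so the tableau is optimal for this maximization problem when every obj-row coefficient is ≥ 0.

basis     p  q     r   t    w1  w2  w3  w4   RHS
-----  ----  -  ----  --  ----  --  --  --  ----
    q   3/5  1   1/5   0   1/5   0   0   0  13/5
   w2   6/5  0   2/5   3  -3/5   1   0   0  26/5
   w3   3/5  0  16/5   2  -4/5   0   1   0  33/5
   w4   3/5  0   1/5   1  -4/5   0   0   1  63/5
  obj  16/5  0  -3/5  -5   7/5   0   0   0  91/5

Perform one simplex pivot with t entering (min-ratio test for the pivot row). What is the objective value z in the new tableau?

Ratio test on column t — row 1: entry 0 ≤ 0; row 2: (26/5)/3 = 26/15; row 3: (33/5)/2 = 33/10; row 4: (63/5)/1 = 63/5. Minimum is 26/15 at row 2 (w2 leaves); pivot element 3.
Pivot on row 2; the obj-row RHS becomes 91/5 − (-5)·(26/15) = 403/15.

403/15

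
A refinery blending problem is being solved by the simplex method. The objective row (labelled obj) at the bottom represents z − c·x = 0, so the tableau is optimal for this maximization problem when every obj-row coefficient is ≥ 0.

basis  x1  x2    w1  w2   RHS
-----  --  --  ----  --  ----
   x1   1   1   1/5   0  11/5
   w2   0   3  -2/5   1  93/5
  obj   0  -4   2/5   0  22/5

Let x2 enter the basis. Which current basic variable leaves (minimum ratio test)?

x1

Column x2 entries and ratios — x1: (11/5)/1 = 11/5; w2: (93/5)/3 = 31/5.
Smallest ratio is 11/5 in the row of x1, so x1 leaves.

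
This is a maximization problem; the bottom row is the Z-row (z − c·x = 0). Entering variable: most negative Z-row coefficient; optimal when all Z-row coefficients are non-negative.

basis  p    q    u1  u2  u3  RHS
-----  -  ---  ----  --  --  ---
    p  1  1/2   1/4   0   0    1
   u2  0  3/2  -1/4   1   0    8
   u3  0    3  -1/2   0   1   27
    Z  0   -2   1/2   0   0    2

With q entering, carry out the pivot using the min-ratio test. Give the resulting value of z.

Ratio test on column q — row 1: 1/(1/2) = 2; row 2: 8/(3/2) = 16/3; row 3: 27/3 = 9. Minimum is 2 at row 1 (p leaves); pivot element 1/2.
Pivot on row 1; the Z-row RHS becomes 2 − (-2)·2 = 6.

6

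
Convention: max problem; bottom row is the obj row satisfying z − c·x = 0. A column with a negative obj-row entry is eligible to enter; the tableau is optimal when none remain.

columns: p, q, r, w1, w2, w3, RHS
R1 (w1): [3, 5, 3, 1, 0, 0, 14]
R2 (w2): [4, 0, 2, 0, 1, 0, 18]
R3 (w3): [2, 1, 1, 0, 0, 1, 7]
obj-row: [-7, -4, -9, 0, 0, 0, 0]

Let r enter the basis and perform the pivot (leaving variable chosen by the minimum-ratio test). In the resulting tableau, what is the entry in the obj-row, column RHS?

Ratio test on column r — row 1: 14/3 = 14/3; row 2: 18/2 = 9; row 3: 7/1 = 7. Minimum is 14/3 at row 1 (w1 leaves); pivot element 3.
Divide row 1 by 3; eliminate column r from the other rows.
obj-row update in column RHS: 0 − (-9)·(14/3) = 42.

42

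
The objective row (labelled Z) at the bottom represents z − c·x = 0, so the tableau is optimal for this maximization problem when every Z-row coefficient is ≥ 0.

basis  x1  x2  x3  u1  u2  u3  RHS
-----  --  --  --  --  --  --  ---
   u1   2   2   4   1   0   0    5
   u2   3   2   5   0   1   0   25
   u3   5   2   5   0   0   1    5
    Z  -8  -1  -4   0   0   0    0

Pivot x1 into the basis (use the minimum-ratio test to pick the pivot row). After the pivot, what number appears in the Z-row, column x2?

11/5

Ratio test on column x1 — row 1: 5/2 = 5/2; row 2: 25/3 = 25/3; row 3: 5/5 = 1. Minimum is 1 at row 3 (u3 leaves); pivot element 5.
Divide row 3 by 5; eliminate column x1 from the other rows.
Z-row update in column x2: -1 − (-8)·(2/5) = 11/5.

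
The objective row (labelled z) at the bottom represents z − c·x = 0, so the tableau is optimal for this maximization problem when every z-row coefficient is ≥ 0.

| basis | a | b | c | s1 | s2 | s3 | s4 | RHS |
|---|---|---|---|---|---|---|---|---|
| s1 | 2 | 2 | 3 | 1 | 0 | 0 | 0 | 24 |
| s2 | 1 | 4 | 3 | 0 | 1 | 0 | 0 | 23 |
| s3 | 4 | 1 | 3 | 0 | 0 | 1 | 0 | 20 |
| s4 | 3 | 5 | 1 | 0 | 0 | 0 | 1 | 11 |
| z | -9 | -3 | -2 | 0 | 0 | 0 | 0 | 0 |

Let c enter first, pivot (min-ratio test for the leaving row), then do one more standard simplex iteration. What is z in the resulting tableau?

149/5

Ratio test on column c — row 1: 24/3 = 8; row 2: 23/3 = 23/3; row 3: 20/3 = 20/3; row 4: 11/1 = 11. Minimum is 20/3 at row 3 (s3 leaves); pivot element 3.
Pivot on row 3; the z-row RHS becomes 0 − (-2)·(20/3) = 40/3.
Next entering variable (most negative z-row entry -19/3): a.
Ratio test on column a — row 1: entry -2 ≤ 0; row 2: entry -3 ≤ 0; row 3: (20/3)/(4/3) = 5; row 4: (13/3)/(5/3) = 13/5. Minimum is 13/5 at row 4 (s4 leaves); pivot element 5/3.
After the second pivot the z-row RHS is 40/3 − (-19/3)·(13/5) = 149/5.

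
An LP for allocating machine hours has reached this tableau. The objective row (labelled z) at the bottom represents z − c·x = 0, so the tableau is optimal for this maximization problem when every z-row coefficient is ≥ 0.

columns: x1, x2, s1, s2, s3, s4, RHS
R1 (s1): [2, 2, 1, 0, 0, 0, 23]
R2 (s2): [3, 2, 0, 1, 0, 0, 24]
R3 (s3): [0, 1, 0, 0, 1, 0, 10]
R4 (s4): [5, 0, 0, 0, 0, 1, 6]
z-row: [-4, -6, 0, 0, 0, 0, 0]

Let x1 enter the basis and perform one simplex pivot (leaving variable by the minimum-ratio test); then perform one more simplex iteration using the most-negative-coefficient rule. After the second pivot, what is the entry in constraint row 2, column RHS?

2/5

Ratio test on column x1 — row 1: 23/2 = 23/2; row 2: 24/3 = 8; row 3: entry 0 ≤ 0; row 4: 6/5 = 6/5. Minimum is 6/5 at row 4 (s4 leaves); pivot element 5.
Divide row 4 by 5; eliminate column x1 from the other rows.
Second iteration: most negative z-row entry is -6 in column x2, so x2 enters.
Ratio test on column x2 — row 1: (103/5)/2 = 103/10; row 2: (102/5)/2 = 51/5; row 3: 10/1 = 10; row 4: entry 0 ≤ 0. Minimum is 10 at row 3 (s3 leaves); pivot element 1.
Divide row 3 by 1; eliminate column x2 from the other rows.
After both pivots, the entry at constraint row 2, column RHS is 2/5.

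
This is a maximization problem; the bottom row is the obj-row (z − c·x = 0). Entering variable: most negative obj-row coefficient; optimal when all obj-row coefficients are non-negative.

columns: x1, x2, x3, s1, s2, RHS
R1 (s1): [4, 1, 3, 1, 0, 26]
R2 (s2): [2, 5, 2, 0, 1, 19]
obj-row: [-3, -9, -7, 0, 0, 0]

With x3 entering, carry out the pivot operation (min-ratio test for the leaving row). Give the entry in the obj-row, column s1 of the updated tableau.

Ratio test on column x3 — row 1: 26/3 = 26/3; row 2: 19/2 = 19/2. Minimum is 26/3 at row 1 (s1 leaves); pivot element 3.
Divide row 1 by 3; eliminate column x3 from the other rows.
obj-row update in column s1: 0 − (-7)·(1/3) = 7/3.

7/3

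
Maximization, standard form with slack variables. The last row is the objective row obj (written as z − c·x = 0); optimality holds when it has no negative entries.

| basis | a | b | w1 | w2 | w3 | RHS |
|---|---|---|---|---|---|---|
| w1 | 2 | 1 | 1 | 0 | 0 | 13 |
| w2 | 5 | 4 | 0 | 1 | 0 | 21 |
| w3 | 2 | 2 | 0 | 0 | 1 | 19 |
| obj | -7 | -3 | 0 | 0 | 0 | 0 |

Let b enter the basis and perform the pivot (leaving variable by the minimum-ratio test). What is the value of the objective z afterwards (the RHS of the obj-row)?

Ratio test on column b — row 1: 13/1 = 13; row 2: 21/4 = 21/4; row 3: 19/2 = 19/2. Minimum is 21/4 at row 2 (w2 leaves); pivot element 4.
Pivot on row 2; the obj-row RHS becomes 0 − (-3)·(21/4) = 63/4.

63/4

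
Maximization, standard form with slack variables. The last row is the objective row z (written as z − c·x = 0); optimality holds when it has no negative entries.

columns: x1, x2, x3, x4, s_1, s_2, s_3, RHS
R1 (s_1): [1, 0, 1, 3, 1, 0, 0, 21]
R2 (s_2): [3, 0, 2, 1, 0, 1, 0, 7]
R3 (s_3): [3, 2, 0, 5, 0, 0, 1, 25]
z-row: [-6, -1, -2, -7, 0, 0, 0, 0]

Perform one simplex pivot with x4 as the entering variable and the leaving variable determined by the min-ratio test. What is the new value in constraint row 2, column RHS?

2

Ratio test on column x4 — row 1: 21/3 = 7; row 2: 7/1 = 7; row 3: 25/5 = 5. Minimum is 5 at row 3 (s_3 leaves); pivot element 5.
Divide row 3 by 5; eliminate column x4 from the other rows.
Row 2 update in column RHS: 7 − 1·5 = 2.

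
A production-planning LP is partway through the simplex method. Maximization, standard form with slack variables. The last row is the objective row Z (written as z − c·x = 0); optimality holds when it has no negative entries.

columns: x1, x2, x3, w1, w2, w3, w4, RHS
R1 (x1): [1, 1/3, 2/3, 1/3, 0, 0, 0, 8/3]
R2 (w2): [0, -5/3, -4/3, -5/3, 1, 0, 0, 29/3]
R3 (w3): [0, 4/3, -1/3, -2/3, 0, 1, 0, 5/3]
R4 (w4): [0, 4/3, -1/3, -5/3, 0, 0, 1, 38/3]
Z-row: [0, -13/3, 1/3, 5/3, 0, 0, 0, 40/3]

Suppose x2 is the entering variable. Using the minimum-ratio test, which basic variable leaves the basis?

w3

Column x2 entries and ratios — x1: (8/3)/(1/3) = 8; w2: -5/3 ≤ 0, skip; w3: (5/3)/(4/3) = 5/4; w4: (38/3)/(4/3) = 19/2.
Smallest ratio is 5/4 in the row of w3, so w3 leaves.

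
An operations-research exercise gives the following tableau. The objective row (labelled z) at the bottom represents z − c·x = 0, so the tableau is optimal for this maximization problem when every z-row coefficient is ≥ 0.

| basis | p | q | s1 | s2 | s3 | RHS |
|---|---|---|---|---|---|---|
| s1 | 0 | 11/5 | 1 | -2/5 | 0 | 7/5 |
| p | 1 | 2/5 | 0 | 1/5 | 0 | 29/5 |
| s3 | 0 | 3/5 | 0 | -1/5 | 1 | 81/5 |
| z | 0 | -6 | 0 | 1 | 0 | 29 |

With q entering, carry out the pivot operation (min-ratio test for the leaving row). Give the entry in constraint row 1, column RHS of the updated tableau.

7/11

Ratio test on column q — row 1: (7/5)/(11/5) = 7/11; row 2: (29/5)/(2/5) = 29/2; row 3: (81/5)/(3/5) = 27. Minimum is 7/11 at row 1 (s1 leaves); pivot element 11/5.
Divide row 1 by 11/5; eliminate column q from the other rows.
In the new row 1, the RHS entry is the old entry divided by the pivot: (7/5)/(11/5) = 7/11.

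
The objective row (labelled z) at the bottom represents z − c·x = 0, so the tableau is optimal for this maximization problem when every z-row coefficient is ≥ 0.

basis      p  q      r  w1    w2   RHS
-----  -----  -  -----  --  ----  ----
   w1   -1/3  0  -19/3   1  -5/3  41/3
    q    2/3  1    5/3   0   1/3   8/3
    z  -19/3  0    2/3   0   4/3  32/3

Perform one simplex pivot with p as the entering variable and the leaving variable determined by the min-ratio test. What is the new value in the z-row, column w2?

Ratio test on column p — row 1: entry -1/3 ≤ 0; row 2: (8/3)/(2/3) = 4. Minimum is 4 at row 2 (q leaves); pivot element 2/3.
Divide row 2 by 2/3; eliminate column p from the other rows.
z-row update in column w2: 4/3 − (-19/3)·(1/2) = 9/2.

9/2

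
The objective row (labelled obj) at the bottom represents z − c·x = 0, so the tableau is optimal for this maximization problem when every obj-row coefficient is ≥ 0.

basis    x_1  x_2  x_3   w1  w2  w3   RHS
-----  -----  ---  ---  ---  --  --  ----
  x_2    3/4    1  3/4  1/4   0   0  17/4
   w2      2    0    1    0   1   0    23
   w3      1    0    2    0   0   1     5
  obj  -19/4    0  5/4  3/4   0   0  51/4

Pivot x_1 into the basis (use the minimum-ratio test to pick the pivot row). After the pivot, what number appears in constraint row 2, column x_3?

-3

Ratio test on column x_1 — row 1: (17/4)/(3/4) = 17/3; row 2: 23/2 = 23/2; row 3: 5/1 = 5. Minimum is 5 at row 3 (w3 leaves); pivot element 1.
Divide row 3 by 1; eliminate column x_1 from the other rows.
Row 2 update in column x_3: 1 − 2·2 = -3.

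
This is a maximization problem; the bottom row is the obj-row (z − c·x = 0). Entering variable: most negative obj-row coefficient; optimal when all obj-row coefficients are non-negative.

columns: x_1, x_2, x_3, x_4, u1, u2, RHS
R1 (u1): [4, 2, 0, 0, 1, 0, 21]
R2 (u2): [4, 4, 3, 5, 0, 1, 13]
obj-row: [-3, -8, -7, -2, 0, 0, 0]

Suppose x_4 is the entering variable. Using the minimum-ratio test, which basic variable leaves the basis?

Column x_4 entries and ratios — u1: 0 ≤ 0, skip; u2: 13/5 = 13/5.
Smallest ratio is 13/5 in the row of u2, so u2 leaves.

u2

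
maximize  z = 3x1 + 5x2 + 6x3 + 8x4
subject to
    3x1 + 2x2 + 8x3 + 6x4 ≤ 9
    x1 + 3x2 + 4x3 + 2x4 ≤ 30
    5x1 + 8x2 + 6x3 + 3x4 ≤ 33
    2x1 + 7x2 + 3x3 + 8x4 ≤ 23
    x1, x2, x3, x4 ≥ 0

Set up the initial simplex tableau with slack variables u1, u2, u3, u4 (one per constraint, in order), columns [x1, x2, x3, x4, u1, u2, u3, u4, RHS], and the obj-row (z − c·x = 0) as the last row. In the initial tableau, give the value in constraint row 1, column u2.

0

Slack u2 belongs to constraint 2; its column is the unit vector e_2, so the entry in row 1 is 0.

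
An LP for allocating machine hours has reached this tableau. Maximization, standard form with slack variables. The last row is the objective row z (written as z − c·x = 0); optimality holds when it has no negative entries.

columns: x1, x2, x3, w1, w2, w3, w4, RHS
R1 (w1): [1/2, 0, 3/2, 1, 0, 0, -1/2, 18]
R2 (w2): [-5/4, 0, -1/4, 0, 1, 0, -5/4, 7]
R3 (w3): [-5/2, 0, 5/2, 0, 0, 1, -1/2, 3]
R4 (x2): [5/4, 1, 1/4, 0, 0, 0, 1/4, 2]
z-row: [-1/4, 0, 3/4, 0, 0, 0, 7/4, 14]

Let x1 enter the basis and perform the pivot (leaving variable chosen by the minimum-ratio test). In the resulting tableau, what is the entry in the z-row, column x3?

Ratio test on column x1 — row 1: 18/(1/2) = 36; row 2: entry -5/4 ≤ 0; row 3: entry -5/2 ≤ 0; row 4: 2/(5/4) = 8/5. Minimum is 8/5 at row 4 (x2 leaves); pivot element 5/4.
Divide row 4 by 5/4; eliminate column x1 from the other rows.
z-row update in column x3: 3/4 − (-1/4)·(1/5) = 4/5.

4/5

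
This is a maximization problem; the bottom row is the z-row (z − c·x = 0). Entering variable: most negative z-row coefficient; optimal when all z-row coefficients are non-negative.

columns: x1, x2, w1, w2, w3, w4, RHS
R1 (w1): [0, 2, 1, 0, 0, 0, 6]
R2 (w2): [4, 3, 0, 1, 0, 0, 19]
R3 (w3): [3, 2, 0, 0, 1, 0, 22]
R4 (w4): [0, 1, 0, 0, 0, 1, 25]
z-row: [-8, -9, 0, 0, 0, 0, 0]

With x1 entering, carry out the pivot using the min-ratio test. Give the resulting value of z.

38

Ratio test on column x1 — row 1: entry 0 ≤ 0; row 2: 19/4 = 19/4; row 3: 22/3 = 22/3; row 4: entry 0 ≤ 0. Minimum is 19/4 at row 2 (w2 leaves); pivot element 4.
Pivot on row 2; the z-row RHS becomes 0 − (-8)·(19/4) = 38.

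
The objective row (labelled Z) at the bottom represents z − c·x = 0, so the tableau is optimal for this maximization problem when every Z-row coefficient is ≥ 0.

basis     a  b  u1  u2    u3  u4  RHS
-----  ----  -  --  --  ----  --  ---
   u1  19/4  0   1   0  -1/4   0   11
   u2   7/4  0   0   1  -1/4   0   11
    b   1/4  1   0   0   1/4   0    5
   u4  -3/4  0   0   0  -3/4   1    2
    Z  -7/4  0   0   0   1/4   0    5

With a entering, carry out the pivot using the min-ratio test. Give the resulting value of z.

172/19

Ratio test on column a — row 1: 11/(19/4) = 44/19; row 2: 11/(7/4) = 44/7; row 3: 5/(1/4) = 20; row 4: entry -3/4 ≤ 0. Minimum is 44/19 at row 1 (u1 leaves); pivot element 19/4.
Pivot on row 1; the Z-row RHS becomes 5 − (-7/4)·(44/19) = 172/19.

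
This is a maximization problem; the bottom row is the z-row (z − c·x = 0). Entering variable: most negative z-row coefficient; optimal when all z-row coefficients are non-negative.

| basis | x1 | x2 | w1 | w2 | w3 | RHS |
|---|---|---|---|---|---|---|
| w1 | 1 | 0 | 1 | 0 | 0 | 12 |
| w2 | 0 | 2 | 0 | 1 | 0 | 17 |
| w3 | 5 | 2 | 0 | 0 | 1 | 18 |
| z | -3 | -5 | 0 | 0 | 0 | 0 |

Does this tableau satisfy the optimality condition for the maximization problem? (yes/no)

The z-row has a negative entry -5 in column x2, so it is not optimal.

no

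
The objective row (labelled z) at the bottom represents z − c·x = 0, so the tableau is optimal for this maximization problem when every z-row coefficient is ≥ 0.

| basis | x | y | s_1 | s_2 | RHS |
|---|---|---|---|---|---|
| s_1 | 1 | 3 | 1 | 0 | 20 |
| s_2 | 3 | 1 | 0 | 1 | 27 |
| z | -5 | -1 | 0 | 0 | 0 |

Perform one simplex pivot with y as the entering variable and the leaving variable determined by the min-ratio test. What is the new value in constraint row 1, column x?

1/3

Ratio test on column y — row 1: 20/3 = 20/3; row 2: 27/1 = 27. Minimum is 20/3 at row 1 (s_1 leaves); pivot element 3.
Divide row 1 by 3; eliminate column y from the other rows.
In the new row 1, the x entry is the old entry divided by the pivot: 1/3 = 1/3.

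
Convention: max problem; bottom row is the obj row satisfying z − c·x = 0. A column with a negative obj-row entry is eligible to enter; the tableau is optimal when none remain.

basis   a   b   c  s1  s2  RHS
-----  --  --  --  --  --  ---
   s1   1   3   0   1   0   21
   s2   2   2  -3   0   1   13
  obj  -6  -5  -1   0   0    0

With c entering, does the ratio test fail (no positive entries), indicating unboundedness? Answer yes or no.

yes

Every constraint-row entry in column c is ≤ 0, so increasing c is unbounded.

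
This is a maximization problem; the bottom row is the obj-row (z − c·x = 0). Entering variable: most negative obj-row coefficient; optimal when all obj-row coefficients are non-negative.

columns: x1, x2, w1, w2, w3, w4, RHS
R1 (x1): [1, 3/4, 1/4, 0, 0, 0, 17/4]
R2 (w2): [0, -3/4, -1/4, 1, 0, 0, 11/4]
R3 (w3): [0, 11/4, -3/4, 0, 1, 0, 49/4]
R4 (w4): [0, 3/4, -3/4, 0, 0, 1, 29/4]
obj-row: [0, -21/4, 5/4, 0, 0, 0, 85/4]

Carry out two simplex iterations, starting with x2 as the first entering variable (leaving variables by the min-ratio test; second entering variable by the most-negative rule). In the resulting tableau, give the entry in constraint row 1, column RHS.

Ratio test on column x2 — row 1: (17/4)/(3/4) = 17/3; row 2: entry -3/4 ≤ 0; row 3: (49/4)/(11/4) = 49/11; row 4: (29/4)/(3/4) = 29/3. Minimum is 49/11 at row 3 (w3 leaves); pivot element 11/4.
Divide row 3 by 11/4; eliminate column x2 from the other rows.
Second iteration: most negative obj-row entry is -2/11 in column w1, so w1 enters.
Ratio test on column w1 — row 1: (10/11)/(5/11) = 2; row 2: entry -5/11 ≤ 0; row 3: entry -3/11 ≤ 0; row 4: entry -6/11 ≤ 0. Minimum is 2 at row 1 (x1 leaves); pivot element 5/11.
Divide row 1 by 5/11; eliminate column w1 from the other rows.
After both pivots, the entry at constraint row 1, column RHS is 2.

2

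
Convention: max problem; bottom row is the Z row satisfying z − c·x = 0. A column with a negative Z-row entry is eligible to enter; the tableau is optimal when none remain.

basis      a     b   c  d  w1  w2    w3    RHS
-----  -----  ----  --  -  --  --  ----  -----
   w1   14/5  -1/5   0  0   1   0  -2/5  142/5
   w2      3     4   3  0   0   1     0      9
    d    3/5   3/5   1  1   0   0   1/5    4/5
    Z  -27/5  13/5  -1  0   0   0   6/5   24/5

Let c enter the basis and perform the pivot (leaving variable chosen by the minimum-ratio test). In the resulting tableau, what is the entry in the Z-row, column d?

Ratio test on column c — row 1: entry 0 ≤ 0; row 2: 9/3 = 3; row 3: (4/5)/1 = 4/5. Minimum is 4/5 at row 3 (d leaves); pivot element 1.
Divide row 3 by 1; eliminate column c from the other rows.
Z-row update in column d: 0 − (-1)·1 = 1.

1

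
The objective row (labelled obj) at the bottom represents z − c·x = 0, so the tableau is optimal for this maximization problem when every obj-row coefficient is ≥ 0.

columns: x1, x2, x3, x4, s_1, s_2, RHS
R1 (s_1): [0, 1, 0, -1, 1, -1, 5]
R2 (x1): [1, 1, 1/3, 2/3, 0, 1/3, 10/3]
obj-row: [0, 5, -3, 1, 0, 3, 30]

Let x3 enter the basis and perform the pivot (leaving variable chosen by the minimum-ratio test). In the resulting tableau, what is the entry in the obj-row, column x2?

14

Ratio test on column x3 — row 1: entry 0 ≤ 0; row 2: (10/3)/(1/3) = 10. Minimum is 10 at row 2 (x1 leaves); pivot element 1/3.
Divide row 2 by 1/3; eliminate column x3 from the other rows.
obj-row update in column x2: 5 − (-3)·3 = 14.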